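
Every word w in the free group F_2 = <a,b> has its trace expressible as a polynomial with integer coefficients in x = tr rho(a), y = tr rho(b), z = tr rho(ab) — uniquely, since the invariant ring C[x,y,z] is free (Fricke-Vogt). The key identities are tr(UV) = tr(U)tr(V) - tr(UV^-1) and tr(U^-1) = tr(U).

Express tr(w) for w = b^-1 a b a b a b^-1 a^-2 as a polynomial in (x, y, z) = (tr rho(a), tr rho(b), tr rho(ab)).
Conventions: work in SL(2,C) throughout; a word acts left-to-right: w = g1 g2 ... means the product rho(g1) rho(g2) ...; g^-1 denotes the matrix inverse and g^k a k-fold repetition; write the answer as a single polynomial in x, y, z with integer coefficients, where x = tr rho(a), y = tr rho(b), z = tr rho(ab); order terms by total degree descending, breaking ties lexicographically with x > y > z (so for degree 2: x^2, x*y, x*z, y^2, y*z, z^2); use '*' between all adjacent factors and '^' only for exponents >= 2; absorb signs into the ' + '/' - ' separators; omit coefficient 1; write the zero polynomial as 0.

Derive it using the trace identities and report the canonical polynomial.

trace(a b a) = trace(a) trace(b a) - trace(b) = x*z - y
trace(a b a b) = trace(b a) trace(b a) - trace(1) = z^2 - 2
so trace(b a b a b) = trace(b) trace(a b a b) - trace(a b a) = y*z^2 - x*z - y
trace(a b a b a b) = trace(b a b a) trace(b a) - trace(a b) = z^3 - 3*z
trace(b a b) = trace(b) trace(a b) - trace(a) = y*z - x
so trace(a b a b a) = trace(a) trace(b a b a) - trace(b a b) = x*z^2 - y*z - x
so trace(b a b a b a b) = trace(b) trace(a b a b a b) - trace(a b a b a) = y*z^3 - x*z^2 - 2*y*z + x
reduce: trace(b a b a b a b a) = trace(b a b a) trace(b a b a) - trace(1) = z^4 - 4*z^2 + 2
trace(a^-1 b a b a b a b) = trace(b a b a b a b) trace(a) - trace(b a b a b a b a) = x*y*z^3 - x^2*z^2 - z^4 - 2*x*y*z + x^2 + 4*z^2 - 2
trace(a b a b a b^-1 a^-1 b) = trace(a^-1 b a b a b a) trace(b) - trace(a^-1 b a b a b a b) = -x*y*z^3 + x^2*z^2 + y^2*z^2 + z^4 + x*y*z - x^2 - y^2 - 4*z^2 + 2
so trace(a^-1 b^-1 a b a b a b^-1) = trace(a b a b a b^-1 a^-1) trace(b) - trace(a b a b a b^-1 a^-1 b) = x*y*z^3 - x^2*z^2 - y^2*z^2 - z^4 + x^2 + 4*z^2 - 2
trace(a b a b a b^-1) = trace(a b a b a) trace(b) - trace(a b a b a b) = x*y*z^2 - y^2*z - z^3 - x*y + 3*z
trace(b^-1 a b a b a b^-1) = trace(a b a b a b^-1) trace(b) - trace(a b a b a) = x*y^2*z^2 - y^3*z - y*z^3 - x*y^2 - x*z^2 + 4*y*z + x
trace(b^-1 a b a b a b^-1 a^-2) = trace(a^-1 b^-1 a b a b a b^-1) trace(a) - trace(a^-1 b^-1 a b a b a b^-1 a) = x^2*y*z^3 - x^3*z^2 - 2*x*y^2*z^2 - x*z^4 + y^3*z + y*z^3 + x^3 + x*y^2 + 5*x*z^2 - 4*y*z - 3*x

x^2*y*z^3 - x^3*z^2 - 2*x*y^2*z^2 - x*z^4 + y^3*z + y*z^3 + x^3 + x*y^2 + 5*x*z^2 - 4*y*z - 3*x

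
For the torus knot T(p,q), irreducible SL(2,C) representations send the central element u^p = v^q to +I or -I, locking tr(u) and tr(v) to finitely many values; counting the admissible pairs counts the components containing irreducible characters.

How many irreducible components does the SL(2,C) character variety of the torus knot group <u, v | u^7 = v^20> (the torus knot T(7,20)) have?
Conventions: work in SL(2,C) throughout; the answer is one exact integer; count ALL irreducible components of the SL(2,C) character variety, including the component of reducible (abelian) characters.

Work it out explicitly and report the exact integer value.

In the torus knot group T(7,20), u^7 = v^20 is central, so an irreducible representation sends it to +I or -I (Schur).
This locks tr(u) to 2*cos(pi*alpha/7), alpha in 1..6, and tr(v) to 2*cos(pi*beta/20), beta in 1..19, on each component of irreducible characters.
Consistency of u^7 = (-1)^alpha I with v^20 = (-1)^beta I forces alpha = beta (mod 2).
count pairs: odd alpha (3 choices) x odd beta (10), plus even alpha (3) x even beta (9): 3*10 + 3*9 = 57.
Total: 57 irreducible-character components + 1 reducible (abelian) component = 58.

58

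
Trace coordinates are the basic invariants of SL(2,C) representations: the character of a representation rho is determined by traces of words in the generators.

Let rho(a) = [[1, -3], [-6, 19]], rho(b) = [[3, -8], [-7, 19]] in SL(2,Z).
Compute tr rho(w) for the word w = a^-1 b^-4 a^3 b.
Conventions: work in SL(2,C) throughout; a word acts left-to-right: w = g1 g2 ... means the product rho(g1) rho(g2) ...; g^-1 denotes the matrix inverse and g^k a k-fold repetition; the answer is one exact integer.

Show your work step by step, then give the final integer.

-9100824158

rho(a^-1) = [[19, 3], [6, 1]]
... * rho(b^-1) = [[19, 8], [7, 3]]  ->  [[382, 161], [121, 51]]
... * rho(b^-1) = [[19, 8], [7, 3]]  ->  [[8385, 3539], [2656, 1121]]
... * rho(b^-1) = [[19, 8], [7, 3]]  ->  [[184088, 77697], [58311, 24611]]
... * rho(b^-1) = [[19, 8], [7, 3]]  ->  [[4041551, 1705795], [1280186, 540321]]
... * rho(a) = [[1, -3], [-6, 19]]  ->  [[-6193219, 20285452], [-1961740, 6425541]]
... * rho(a) = [[1, -3], [-6, 19]]  ->  [[-127905931, 404003245], [-40514986, 127970499]]
... * rho(a) = [[1, -3], [-6, 19]]  ->  [[-2551925401, 8059779448], [-808337980, 2552984439]]
... * rho(b) = [[3, -8], [-7, 19]]  ->  [[-64074232339, 173551212720], [-20295905013, 54973408181]]
tr = -64074232339 + 54973408181 = -9100824158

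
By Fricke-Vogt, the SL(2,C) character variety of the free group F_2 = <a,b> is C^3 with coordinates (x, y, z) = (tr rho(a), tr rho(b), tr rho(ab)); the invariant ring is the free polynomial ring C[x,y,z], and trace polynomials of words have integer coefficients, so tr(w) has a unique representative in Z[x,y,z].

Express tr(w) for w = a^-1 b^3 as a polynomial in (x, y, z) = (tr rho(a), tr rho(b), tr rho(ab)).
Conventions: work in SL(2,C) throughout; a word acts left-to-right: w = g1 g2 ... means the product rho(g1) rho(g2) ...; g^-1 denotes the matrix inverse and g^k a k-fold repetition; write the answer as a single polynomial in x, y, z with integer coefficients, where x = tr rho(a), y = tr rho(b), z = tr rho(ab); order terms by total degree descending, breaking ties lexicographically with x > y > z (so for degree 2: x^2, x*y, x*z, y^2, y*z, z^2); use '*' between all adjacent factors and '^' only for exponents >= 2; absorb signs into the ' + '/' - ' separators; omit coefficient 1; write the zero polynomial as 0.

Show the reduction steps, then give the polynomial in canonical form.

x*y^3 - y^2*z - 2*x*y + z

and tr(b^2) = tr(b) * tr(b) - tr(1)  (reduce the b square) = y^2 - 2
next, tr(b^3) = tr(b) * tr(b^2) - tr(b)  (reduce the b square) = y^3 - 3*y
tr(b a b) = tr(b) * tr(a b) - tr(a)  (reduce the b square) = y*z - x
next, tr(b^3 a) = tr(b) * tr(b a b) - tr(b a)  (reduce the b square) = y^2*z - x*y - z
tr(a^-1 b^3) = tr(b^3) * tr(a) - tr(b^3 a)  (eliminate a^-1) = x*y^3 - y^2*z - 2*x*y + z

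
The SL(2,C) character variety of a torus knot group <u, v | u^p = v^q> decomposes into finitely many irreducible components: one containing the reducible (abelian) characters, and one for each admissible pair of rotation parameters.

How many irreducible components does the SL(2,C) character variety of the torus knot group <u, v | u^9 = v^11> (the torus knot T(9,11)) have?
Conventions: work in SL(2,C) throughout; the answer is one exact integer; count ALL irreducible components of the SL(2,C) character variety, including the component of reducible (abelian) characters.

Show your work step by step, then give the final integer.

Gamma = < u, v | u^9 = v^11 > (torus knot T(9,11)); the central element u^9 = v^11 acts as +I or -I in any irreducible SL(2,C) representation.
This locks tr(u) to 2*cos(pi*alpha/9), alpha in 1..8, and tr(v) to 2*cos(pi*beta/11), beta in 1..10, on each component of irreducible characters.
u^9 = (-1)^alpha I and v^11 = (-1)^beta I must agree, so alpha and beta have equal parity.
count pairs: odd alpha (4 choices) x odd beta (5), plus even alpha (4) x even beta (5): 4*5 + 4*5 = 40.
Total: 40 irreducible-character components + 1 reducible (abelian) component = 41.

41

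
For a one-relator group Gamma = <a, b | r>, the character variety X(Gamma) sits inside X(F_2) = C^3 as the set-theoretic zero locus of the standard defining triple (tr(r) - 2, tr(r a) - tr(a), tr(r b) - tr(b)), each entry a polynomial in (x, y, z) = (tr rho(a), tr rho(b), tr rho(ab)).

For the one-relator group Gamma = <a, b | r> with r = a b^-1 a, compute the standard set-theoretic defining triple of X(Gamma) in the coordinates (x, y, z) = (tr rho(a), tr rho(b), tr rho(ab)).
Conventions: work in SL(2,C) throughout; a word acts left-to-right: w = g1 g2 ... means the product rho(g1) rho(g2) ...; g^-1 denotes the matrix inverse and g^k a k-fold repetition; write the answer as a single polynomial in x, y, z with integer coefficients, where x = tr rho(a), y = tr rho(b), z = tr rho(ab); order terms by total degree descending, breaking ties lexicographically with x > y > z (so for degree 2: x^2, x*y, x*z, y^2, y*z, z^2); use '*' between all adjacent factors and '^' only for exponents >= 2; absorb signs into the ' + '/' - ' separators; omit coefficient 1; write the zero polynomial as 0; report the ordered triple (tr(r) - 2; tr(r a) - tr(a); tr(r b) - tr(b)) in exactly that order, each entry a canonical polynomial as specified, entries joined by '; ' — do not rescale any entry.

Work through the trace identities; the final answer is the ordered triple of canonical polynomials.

tr(a^2) = tr(a) * tr(a) - tr(1) = x^2 - 2
tr(a^2 b) = tr(a) * tr(b a) - tr(b) = x*z - y
tr(a b^-1 a) = tr(a^2) * tr(b) - tr(a^2 b) = x^2*y - x*z - y
tr(a^3) = tr(a) * tr(a^2) - tr(a)   [square of a] = x^3 - 3*x
tr(a^3 b) = tr(a) * tr(b a^2) - tr(b a)   [square of a] = x^2*z - x*y - z
tr(a b^-1 a^2) = tr(a^3) * tr(b) - tr(a^3 b)   [inverse elimination on b] = x^3*y - x^2*z - 2*x*y + z
tr(a b a b) = tr(b a) * tr(b a) - tr(1) = z^2 - 2
tr(a b^-1 a b) = tr(a b a) * tr(b) - tr(a b a b) = x*y*z - y^2 - z^2 + 2
assemble the triple (tr(r) - 2; tr(r a) - x; tr(r b) - y)

x^2*y - x*z - y - 2; x^3*y - x^2*z - 2*x*y - x + z; x*y*z - y^2 - z^2 - y + 2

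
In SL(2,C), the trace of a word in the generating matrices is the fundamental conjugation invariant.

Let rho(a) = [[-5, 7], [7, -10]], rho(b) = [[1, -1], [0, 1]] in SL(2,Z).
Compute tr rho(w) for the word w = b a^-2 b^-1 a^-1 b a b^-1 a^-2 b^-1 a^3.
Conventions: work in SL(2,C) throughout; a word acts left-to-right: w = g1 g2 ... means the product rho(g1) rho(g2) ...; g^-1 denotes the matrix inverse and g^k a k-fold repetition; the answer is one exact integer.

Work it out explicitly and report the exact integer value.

-2700009292

rho(b) = [[1, -1], [0, 1]]
... * rho(a^-1) = [[-10, -7], [-7, -5]]  ->  [[-3, -2], [-7, -5]]
... * rho(a^-1) = [[-10, -7], [-7, -5]]  ->  [[44, 31], [105, 74]]
... * rho(b^-1) = [[1, 1], [0, 1]]  ->  [[44, 75], [105, 179]]
... * rho(a^-1) = [[-10, -7], [-7, -5]]  ->  [[-965, -683], [-2303, -1630]]
... * rho(b) = [[1, -1], [0, 1]]  ->  [[-965, 282], [-2303, 673]]
... * rho(a) = [[-5, 7], [7, -10]]  ->  [[6799, -9575], [16226, -22851]]
... * rho(b^-1) = [[1, 1], [0, 1]]  ->  [[6799, -2776], [16226, -6625]]
... * rho(a^-1) = [[-10, -7], [-7, -5]]  ->  [[-48558, -33713], [-115885, -80457]]
... * rho(a^-1) = [[-10, -7], [-7, -5]]  ->  [[721571, 508471], [1722049, 1213480]]
... * rho(b^-1) = [[1, 1], [0, 1]]  ->  [[721571, 1230042], [1722049, 2935529]]
... * rho(a) = [[-5, 7], [7, -10]]  ->  [[5002439, -7249423], [11938458, -17300947]]
... * rho(a) = [[-5, 7], [7, -10]]  ->  [[-75758156, 107511303], [-180798919, 256578676]]
... * rho(a) = [[-5, 7], [7, -10]]  ->  [[1131369901, -1605420122], [2700045327, -3831379193]]
tr = 1131369901 + -3831379193 = -2700009292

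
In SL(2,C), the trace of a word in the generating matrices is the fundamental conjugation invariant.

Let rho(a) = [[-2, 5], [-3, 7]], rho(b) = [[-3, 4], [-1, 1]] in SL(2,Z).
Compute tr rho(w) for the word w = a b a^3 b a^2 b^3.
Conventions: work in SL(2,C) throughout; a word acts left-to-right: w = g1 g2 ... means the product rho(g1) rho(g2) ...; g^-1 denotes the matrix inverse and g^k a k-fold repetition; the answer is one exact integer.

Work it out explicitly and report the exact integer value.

rho(a) = [[-2, 5], [-3, 7]]
... * rho(b) = [[-3, 4], [-1, 1]]  ->  [[1, -3], [2, -5]]
... * rho(a) = [[-2, 5], [-3, 7]]  ->  [[7, -16], [11, -25]]
... * rho(a) = [[-2, 5], [-3, 7]]  ->  [[34, -77], [53, -120]]
... * rho(a) = [[-2, 5], [-3, 7]]  ->  [[163, -369], [254, -575]]
... * rho(b) = [[-3, 4], [-1, 1]]  ->  [[-120, 283], [-187, 441]]
... * rho(a) = [[-2, 5], [-3, 7]]  ->  [[-609, 1381], [-949, 2152]]
... * rho(a) = [[-2, 5], [-3, 7]]  ->  [[-2925, 6622], [-4558, 10319]]
... * rho(b) = [[-3, 4], [-1, 1]]  ->  [[2153, -5078], [3355, -7913]]
... * rho(b) = [[-3, 4], [-1, 1]]  ->  [[-1381, 3534], [-2152, 5507]]
... * rho(b) = [[-3, 4], [-1, 1]]  ->  [[609, -1990], [949, -3101]]
tr = 609 + -3101 = -2492

-2492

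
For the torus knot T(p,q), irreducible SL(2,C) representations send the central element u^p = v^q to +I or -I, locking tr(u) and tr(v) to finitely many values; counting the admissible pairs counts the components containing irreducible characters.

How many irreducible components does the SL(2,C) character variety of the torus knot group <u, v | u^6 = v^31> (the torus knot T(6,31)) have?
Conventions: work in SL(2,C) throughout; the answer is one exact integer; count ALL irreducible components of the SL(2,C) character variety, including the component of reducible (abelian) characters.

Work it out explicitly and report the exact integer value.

For T(6,31): irreducibility forces the central element u^6 = v^31 to one of +I, -I.
This locks tr(u) to 2*cos(pi*alpha/6), alpha in 1..5, and tr(v) to 2*cos(pi*beta/31), beta in 1..30, on each component of irreducible characters.
The two central values (-1)^alpha I and (-1)^beta I must be the same matrix, so alpha and beta share a parity.
count pairs: odd alpha (3 choices) x odd beta (15), plus even alpha (2) x even beta (15): 3*15 + 2*15 = 75.
Total: 75 irreducible-character components + 1 reducible (abelian) component = 76.

76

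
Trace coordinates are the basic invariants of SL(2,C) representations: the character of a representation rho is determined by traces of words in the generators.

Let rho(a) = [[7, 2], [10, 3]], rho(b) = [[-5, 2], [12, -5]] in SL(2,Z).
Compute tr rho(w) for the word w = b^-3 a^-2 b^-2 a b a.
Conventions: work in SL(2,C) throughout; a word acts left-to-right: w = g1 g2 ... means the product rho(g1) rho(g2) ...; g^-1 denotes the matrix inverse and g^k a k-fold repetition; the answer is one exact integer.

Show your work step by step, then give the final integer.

18298834

rho(b^-1) = [[-5, -2], [-12, -5]]
... * rho(b^-1) = [[-5, -2], [-12, -5]]  ->  [[49, 20], [120, 49]]
... * rho(b^-1) = [[-5, -2], [-12, -5]]  ->  [[-485, -198], [-1188, -485]]
... * rho(a^-1) = [[3, -2], [-10, 7]]  ->  [[525, -416], [1286, -1019]]
... * rho(a^-1) = [[3, -2], [-10, 7]]  ->  [[5735, -3962], [14048, -9705]]
... * rho(b^-1) = [[-5, -2], [-12, -5]]  ->  [[18869, 8340], [46220, 20429]]
... * rho(b^-1) = [[-5, -2], [-12, -5]]  ->  [[-194425, -79438], [-476248, -194585]]
... * rho(a) = [[7, 2], [10, 3]]  ->  [[-2155355, -627164], [-5279586, -1536251]]
... * rho(b) = [[-5, 2], [12, -5]]  ->  [[3250807, -1174890], [7962918, -2877917]]
... * rho(a) = [[7, 2], [10, 3]]  ->  [[11006749, 2976944], [26961256, 7292085]]
tr = 11006749 + 7292085 = 18298834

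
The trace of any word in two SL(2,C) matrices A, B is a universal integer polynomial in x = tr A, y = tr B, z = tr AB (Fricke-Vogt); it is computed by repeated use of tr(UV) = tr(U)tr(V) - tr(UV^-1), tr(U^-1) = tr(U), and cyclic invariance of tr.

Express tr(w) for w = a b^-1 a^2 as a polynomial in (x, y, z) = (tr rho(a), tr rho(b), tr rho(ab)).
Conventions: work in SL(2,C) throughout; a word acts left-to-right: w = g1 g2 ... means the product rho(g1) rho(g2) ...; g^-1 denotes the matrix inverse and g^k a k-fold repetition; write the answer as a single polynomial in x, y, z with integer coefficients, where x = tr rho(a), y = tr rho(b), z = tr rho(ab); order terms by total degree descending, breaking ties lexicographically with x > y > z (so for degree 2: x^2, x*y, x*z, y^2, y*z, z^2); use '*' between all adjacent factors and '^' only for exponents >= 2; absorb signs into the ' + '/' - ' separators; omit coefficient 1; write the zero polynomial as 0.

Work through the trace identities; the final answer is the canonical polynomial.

trace(a^2) = trace(a)*trace(a) - trace(1) = x^2 - 2
trace(a^3) = trace(a)*trace(a^2) - trace(a) = x^3 - 3*x
trace(b a^2) = trace(a)*trace(b a) - trace(b) = x*z - y
and trace(a^3 b) = trace(a)*trace(b a^2) - trace(b a) = x^2*z - x*y - z
trace(a b^-1 a^2) = trace(a^3)*trace(b) - trace(a^3 b) = x^3*y - x^2*z - 2*x*y + z

x^3*y - x^2*z - 2*x*y + z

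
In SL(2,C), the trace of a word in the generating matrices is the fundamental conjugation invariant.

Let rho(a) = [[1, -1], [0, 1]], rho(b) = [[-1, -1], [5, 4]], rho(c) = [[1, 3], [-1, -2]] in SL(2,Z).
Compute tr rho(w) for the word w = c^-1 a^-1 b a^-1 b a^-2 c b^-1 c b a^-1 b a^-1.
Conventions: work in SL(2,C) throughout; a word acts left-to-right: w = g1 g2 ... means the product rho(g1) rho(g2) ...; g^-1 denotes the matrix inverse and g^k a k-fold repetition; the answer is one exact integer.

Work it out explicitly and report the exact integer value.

rho(c^-1) = [[-2, -3], [1, 1]]
... * rho(a^-1) = [[1, 1], [0, 1]]  ->  [[-2, -5], [1, 2]]
... * rho(b) = [[-1, -1], [5, 4]]  ->  [[-23, -18], [9, 7]]
... * rho(a^-1) = [[1, 1], [0, 1]]  ->  [[-23, -41], [9, 16]]
... * rho(b) = [[-1, -1], [5, 4]]  ->  [[-182, -141], [71, 55]]
... * rho(a^-1) = [[1, 1], [0, 1]]  ->  [[-182, -323], [71, 126]]
... * rho(a^-1) = [[1, 1], [0, 1]]  ->  [[-182, -505], [71, 197]]
... * rho(c) = [[1, 3], [-1, -2]]  ->  [[323, 464], [-126, -181]]
... * rho(b^-1) = [[4, 1], [-5, -1]]  ->  [[-1028, -141], [401, 55]]
... * rho(c) = [[1, 3], [-1, -2]]  ->  [[-887, -2802], [346, 1093]]
... * rho(b) = [[-1, -1], [5, 4]]  ->  [[-13123, -10321], [5119, 4026]]
... * rho(a^-1) = [[1, 1], [0, 1]]  ->  [[-13123, -23444], [5119, 9145]]
... * rho(b) = [[-1, -1], [5, 4]]  ->  [[-104097, -80653], [40606, 31461]]
... * rho(a^-1) = [[1, 1], [0, 1]]  ->  [[-104097, -184750], [40606, 72067]]
tr = -104097 + 72067 = -32030

-32030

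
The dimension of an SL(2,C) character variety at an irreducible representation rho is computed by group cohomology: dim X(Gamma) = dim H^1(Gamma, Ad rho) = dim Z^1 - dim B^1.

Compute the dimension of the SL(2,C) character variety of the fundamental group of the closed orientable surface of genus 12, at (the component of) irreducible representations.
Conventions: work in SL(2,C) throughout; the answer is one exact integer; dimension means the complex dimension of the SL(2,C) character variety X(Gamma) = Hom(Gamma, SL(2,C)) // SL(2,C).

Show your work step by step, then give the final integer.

The genus-12 surface group: 2g = 24 generators, one relator prod [a_i, b_i].
Before the relator condition, cocycle space has dim 3*24 = 72.
At an irreducible rho, H^2 = coker(d_2) vanishes (Poincare duality: H^2 is dual to H^0 = invariants = 0), so d_2 is surjective onto sl_2 and dim Z^1 = 72 - 3 = 69.
As always at irreducible rho, dim B^1 = 3.
dim X = dim H^1 = 69 - 3 = 66.

66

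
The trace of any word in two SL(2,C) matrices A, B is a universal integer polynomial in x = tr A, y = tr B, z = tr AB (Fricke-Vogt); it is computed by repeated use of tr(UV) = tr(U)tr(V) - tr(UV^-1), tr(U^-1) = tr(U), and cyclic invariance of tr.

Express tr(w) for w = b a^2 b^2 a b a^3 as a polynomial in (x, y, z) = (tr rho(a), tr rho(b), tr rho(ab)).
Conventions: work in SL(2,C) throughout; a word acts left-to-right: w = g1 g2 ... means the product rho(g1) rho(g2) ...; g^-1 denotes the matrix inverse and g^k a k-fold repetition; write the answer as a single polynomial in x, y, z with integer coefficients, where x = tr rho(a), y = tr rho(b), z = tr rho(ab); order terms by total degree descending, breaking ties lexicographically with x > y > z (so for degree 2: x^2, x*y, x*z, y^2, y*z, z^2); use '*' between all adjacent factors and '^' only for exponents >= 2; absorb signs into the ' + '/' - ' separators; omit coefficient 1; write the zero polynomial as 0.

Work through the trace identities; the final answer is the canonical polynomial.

x^3*y*z^3 - x^4*z^2 - 2*x^2*y^2*z^2 + x^3*y*z + x*y^3*z - x*y*z^3 + 2*x^2*z^2 + y^2*z^2 - x*y*z - y^2 - z^2 + 2

tr(b a b a) = tr(b a) * tr(b a) - tr(1)   [split at repeated b] = z^2 - 2
apply: tr(b a b a b a) = tr(b a b a) * tr(b a) - tr(a b)   [split at repeated b] = z^3 - 3*z
use: tr(a b a) = tr(a) * tr(b a) - tr(b) = x*z - y
tr(b a b a b) = tr(b) * tr(a b a b) - tr(a b a) = y*z^2 - x*z - y
tr(a b a^2 b a b) = tr(a) * tr(b a b a b a) - tr(b a b a b) = x*z^3 - y*z^2 - 2*x*z + y
tr(b a b) = tr(b) * tr(a b) - tr(a) = y*z - x
apply: tr(b a^2 b a) = tr(a) * tr(b a b a) - tr(b a b) = x*z^2 - y*z - x
tr(b^2) = tr(b) * tr(b) - tr(1) = y^2 - 2
use: tr(b a^2 b) = tr(a) * tr(b^2 a) - tr(b^2) = x*y*z - x^2 - y^2 + 2
use: tr(a b a^2 b a) = tr(a) * tr(b a^2 b a) - tr(b a^2 b) = x^2*z^2 - 2*x*y*z + y^2 - 2
use: tr(a b a b^2 a b a) = tr(b) * tr(a b a^2 b a b) - tr(a b a^2 b a) = x*y*z^3 - x^2*z^2 - y^2*z^2 + 2
apply: tr(a b a b^2 a b) = tr(b) * tr(a b a b a b) - tr(a b a b a) = y*z^3 - x*z^2 - 2*y*z + x
apply: tr(b^2 a b a^3 b a) = tr(a) * tr(a b a b^2 a b a) - tr(a b a b^2 a b) = x^2*y*z^3 - x^3*z^2 - x*y^2*z^2 - y*z^3 + x*z^2 + 2*y*z + x
tr(a b a^3 b) = tr(a) * tr(a b a b a) - tr(a b a b) = x^2*z^2 - x*y*z - x^2 - z^2 + 2
tr(a^2 b a) = tr(a) * tr(a b a) - tr(a b) = x^2*z - x*y - z
apply: tr(a b a^3) = tr(a) * tr(a^2 b a) - tr(a^2 b) = x^3*z - x^2*y - 2*x*z + y
apply: tr(b a b a^3 b) = tr(b) * tr(a b a^3 b) - tr(a b a^3) = x^2*y*z^2 - x^3*z - x*y^2*z - y*z^2 + 2*x*z + y
use: tr(b^2 a b a^3 b) = tr(b) * tr(b a b a^3 b) - tr(b a b a^3) = x^2*y^2*z^2 - x^3*y*z - x*y^3*z - x^2*z^2 - y^2*z^2 + 3*x*y*z + x^2 + y^2 + z^2 - 2
use: tr(b a^2 b^2 a b a^3) = tr(a) * tr(b^2 a b a^3 b a) - tr(b^2 a b a^3 b) = x^3*y*z^3 - x^4*z^2 - 2*x^2*y^2*z^2 + x^3*y*z + x*y^3*z - x*y*z^3 + 2*x^2*z^2 + y^2*z^2 - x*y*z - y^2 - z^2 + 2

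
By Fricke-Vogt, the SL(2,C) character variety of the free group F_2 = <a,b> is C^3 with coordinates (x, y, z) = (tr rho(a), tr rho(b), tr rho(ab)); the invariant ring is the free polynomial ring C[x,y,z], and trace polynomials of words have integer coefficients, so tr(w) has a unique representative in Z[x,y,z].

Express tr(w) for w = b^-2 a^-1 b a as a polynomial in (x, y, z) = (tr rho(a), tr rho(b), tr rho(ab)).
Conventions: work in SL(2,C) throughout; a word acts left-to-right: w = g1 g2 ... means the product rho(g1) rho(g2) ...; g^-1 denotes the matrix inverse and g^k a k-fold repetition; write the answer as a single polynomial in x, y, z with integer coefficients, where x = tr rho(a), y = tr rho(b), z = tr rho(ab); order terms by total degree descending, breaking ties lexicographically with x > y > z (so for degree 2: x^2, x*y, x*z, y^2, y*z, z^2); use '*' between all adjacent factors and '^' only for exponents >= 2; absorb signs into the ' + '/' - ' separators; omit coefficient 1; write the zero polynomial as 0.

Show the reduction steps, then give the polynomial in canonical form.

-x*y^2*z + x^2*y + y^3 + y*z^2 - 3*y

tr(a b a) = tr(a)*tr(b a) - tr(b) = x*z - y
tr(a b a b) = tr(b a)*tr(b a) - tr(1) = z^2 - 2
reduce: tr(b a b^-1 a) = tr(a b a)*tr(b) - tr(a b a b) = x*y*z - y^2 - z^2 + 2
tr(b^-1 a^-1 b a) = tr(b a b^-1)*tr(a) - tr(b a b^-1 a) = -x*y*z + x^2 + y^2 + z^2 - 2
tr(b^-2 a^-1 b a) = tr(b^-1 a^-1 b a)*tr(b) - tr(b^-1 a^-1 b a b) = -x*y^2*z + x^2*y + y^3 + y*z^2 - 3*y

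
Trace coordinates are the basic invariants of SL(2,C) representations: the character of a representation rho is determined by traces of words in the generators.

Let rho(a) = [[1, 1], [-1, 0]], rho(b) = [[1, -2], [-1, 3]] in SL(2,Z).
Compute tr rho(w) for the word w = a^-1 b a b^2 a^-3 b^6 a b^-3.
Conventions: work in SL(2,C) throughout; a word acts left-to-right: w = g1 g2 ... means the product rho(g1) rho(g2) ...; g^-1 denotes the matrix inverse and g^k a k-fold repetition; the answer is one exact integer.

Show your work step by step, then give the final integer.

-2541646

rho(a^-1) = [[0, -1], [1, 1]]
... * rho(b) = [[1, -2], [-1, 3]]  ->  [[1, -3], [0, 1]]
... * rho(a) = [[1, 1], [-1, 0]]  ->  [[4, 1], [-1, 0]]
... * rho(b) = [[1, -2], [-1, 3]]  ->  [[3, -5], [-1, 2]]
... * rho(b) = [[1, -2], [-1, 3]]  ->  [[8, -21], [-3, 8]]
... * rho(a^-1) = [[0, -1], [1, 1]]  ->  [[-21, -29], [8, 11]]
... * rho(a^-1) = [[0, -1], [1, 1]]  ->  [[-29, -8], [11, 3]]
... * rho(a^-1) = [[0, -1], [1, 1]]  ->  [[-8, 21], [3, -8]]
... * rho(b) = [[1, -2], [-1, 3]]  ->  [[-29, 79], [11, -30]]
... * rho(b) = [[1, -2], [-1, 3]]  ->  [[-108, 295], [41, -112]]
... * rho(b) = [[1, -2], [-1, 3]]  ->  [[-403, 1101], [153, -418]]
... * rho(b) = [[1, -2], [-1, 3]]  ->  [[-1504, 4109], [571, -1560]]
... * rho(b) = [[1, -2], [-1, 3]]  ->  [[-5613, 15335], [2131, -5822]]
... * rho(b) = [[1, -2], [-1, 3]]  ->  [[-20948, 57231], [7953, -21728]]
... * rho(a) = [[1, 1], [-1, 0]]  ->  [[-78179, -20948], [29681, 7953]]
... * rho(b^-1) = [[3, 2], [1, 1]]  ->  [[-255485, -177306], [96996, 67315]]
... * rho(b^-1) = [[3, 2], [1, 1]]  ->  [[-943761, -688276], [358303, 261307]]
... * rho(b^-1) = [[3, 2], [1, 1]]  ->  [[-3519559, -2575798], [1336216, 977913]]
tr = -3519559 + 977913 = -2541646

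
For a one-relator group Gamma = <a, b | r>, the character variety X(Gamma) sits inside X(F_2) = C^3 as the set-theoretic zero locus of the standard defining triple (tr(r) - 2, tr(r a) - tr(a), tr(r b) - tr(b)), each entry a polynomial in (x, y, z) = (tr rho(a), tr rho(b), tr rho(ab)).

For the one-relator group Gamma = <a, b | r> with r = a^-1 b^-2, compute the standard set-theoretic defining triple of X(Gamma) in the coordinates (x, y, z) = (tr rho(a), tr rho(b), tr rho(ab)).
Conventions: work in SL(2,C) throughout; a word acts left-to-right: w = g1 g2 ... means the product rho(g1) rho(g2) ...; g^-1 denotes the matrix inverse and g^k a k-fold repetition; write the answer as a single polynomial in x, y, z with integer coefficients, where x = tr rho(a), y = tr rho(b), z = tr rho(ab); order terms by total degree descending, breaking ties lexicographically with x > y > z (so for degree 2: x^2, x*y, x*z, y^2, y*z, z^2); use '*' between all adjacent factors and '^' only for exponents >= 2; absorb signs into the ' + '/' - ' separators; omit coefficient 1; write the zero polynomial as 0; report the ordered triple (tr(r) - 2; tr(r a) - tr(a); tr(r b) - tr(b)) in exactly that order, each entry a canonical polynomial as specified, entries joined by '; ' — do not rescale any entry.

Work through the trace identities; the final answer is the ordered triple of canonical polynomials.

y*z - x - 2; y^2 - x - 2; -y + z

trace(a^-1) = trace(a) = x
trace(a^-1 b) = trace(b) * trace(a) - trace(b a) = x*y - z
use: trace(b^-1 a^-1) = trace(a^-1) * trace(b) - trace(a^-1 b) = z
use: trace(a^-1 b^-2) = trace(b^-1 a^-1) * trace(b) - trace(b^-1 a^-1 b) = y*z - x
trace(b^-2) = trace(b^-1) * trace(b) - trace(1)   [inverse elimination on b] = y^2 - 2
assemble the triple (trace(r) - 2; trace(r a) - x; trace(r b) - y)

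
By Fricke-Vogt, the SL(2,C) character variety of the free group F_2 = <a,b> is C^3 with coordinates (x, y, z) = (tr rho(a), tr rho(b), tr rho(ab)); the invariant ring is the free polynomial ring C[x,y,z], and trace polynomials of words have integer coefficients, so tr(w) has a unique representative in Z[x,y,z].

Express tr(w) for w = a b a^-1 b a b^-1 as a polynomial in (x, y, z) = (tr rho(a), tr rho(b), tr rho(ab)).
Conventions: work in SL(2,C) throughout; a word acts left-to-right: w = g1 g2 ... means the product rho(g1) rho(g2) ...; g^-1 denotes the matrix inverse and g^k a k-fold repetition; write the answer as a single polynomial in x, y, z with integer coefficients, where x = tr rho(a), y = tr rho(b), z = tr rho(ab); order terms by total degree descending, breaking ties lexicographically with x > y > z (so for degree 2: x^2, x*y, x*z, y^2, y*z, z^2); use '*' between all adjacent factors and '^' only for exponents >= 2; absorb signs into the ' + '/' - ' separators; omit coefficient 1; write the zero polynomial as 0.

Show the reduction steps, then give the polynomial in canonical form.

x^2*y^2*z - x^3*y - x*y^3 - 2*x*y*z^2 + x^2*z + y^2*z + z^3 + 4*x*y - 3*z

so trace(a^2 b) = trace(a) trace(b a) - trace(b)   [square of a] = x*z - y
trace(a^2) = trace(a) trace(a) - trace(1)   [square of a] = x^2 - 2
trace(b a^2 b) = trace(b) trace(a^2 b) - trace(a^2)   [square of b] = x*y*z - x^2 - y^2 + 2
reduce: trace(b a b a) = trace(a b) trace(a b) - trace(1)   [split at a repeated a] = z^2 - 2
trace(b a b) = trace(b) trace(a b) - trace(a)   [square of b] = y*z - x
so trace(b a^2 b a) = trace(a) trace(b a b a) - trace(b a b)   [square of a] = x*z^2 - y*z - x
trace(a b a^-1 b a) = trace(b a^2 b) trace(a) - trace(b a^2 b a)   [inverse elimination on a] = x^2*y*z - x^3 - x*y^2 - x*z^2 + y*z + 3*x
so trace(b a b a b) = trace(b) trace(a b a b) - trace(a b a)   [square of b] = y*z^2 - x*z - y
so trace(b a b a b a) = trace(a b a b) trace(a b) - trace(b a)   [split at a repeated a] = z^3 - 3*z
reduce: trace(a b a^-1 b a b) = trace(b a b a b) trace(a) - trace(b a b a b a)   [inverse elimination on a] = x*y*z^2 - x^2*z - z^3 - x*y + 3*z
reduce: trace(a b a^-1 b a b^-1) = trace(a b a^-1 b a) trace(b) - trace(a b a^-1 b a b)   [inverse elimination on b] = x^2*y^2*z - x^3*y - x*y^3 - 2*x*y*z^2 + x^2*z + y^2*z + z^3 + 4*x*y - 3*z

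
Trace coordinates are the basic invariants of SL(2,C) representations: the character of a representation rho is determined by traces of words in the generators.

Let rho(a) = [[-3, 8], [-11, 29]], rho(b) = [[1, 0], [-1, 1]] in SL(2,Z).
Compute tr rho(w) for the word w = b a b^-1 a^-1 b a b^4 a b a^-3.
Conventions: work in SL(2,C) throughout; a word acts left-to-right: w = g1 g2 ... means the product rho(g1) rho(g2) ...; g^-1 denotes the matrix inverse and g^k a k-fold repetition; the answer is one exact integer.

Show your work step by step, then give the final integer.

rho(b) = [[1, 0], [-1, 1]]
... * rho(a) = [[-3, 8], [-11, 29]]  ->  [[-3, 8], [-8, 21]]
... * rho(b^-1) = [[1, 0], [1, 1]]  ->  [[5, 8], [13, 21]]
... * rho(a^-1) = [[29, -8], [11, -3]]  ->  [[233, -64], [608, -167]]
... * rho(b) = [[1, 0], [-1, 1]]  ->  [[297, -64], [775, -167]]
... * rho(a) = [[-3, 8], [-11, 29]]  ->  [[-187, 520], [-488, 1357]]
... * rho(b) = [[1, 0], [-1, 1]]  ->  [[-707, 520], [-1845, 1357]]
... * rho(b) = [[1, 0], [-1, 1]]  ->  [[-1227, 520], [-3202, 1357]]
... * rho(b) = [[1, 0], [-1, 1]]  ->  [[-1747, 520], [-4559, 1357]]
... * rho(b) = [[1, 0], [-1, 1]]  ->  [[-2267, 520], [-5916, 1357]]
... * rho(a) = [[-3, 8], [-11, 29]]  ->  [[1081, -3056], [2821, -7975]]
... * rho(b) = [[1, 0], [-1, 1]]  ->  [[4137, -3056], [10796, -7975]]
... * rho(a^-1) = [[29, -8], [11, -3]]  ->  [[86357, -23928], [225359, -62443]]
... * rho(a^-1) = [[29, -8], [11, -3]]  ->  [[2241145, -619072], [5848538, -1615543]]
... * rho(a^-1) = [[29, -8], [11, -3]]  ->  [[58183413, -16071944], [151836629, -41941675]]
tr = 58183413 + -41941675 = 16241738

16241738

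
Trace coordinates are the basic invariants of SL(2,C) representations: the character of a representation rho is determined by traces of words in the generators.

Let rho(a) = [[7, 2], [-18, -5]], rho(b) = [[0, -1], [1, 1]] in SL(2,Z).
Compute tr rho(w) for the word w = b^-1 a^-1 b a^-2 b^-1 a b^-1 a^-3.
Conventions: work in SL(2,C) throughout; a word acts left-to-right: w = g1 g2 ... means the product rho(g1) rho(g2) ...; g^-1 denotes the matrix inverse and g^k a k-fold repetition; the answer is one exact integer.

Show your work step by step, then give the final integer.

219197

rho(b^-1) = [[1, 1], [-1, 0]]
... * rho(a^-1) = [[-5, -2], [18, 7]]  ->  [[13, 5], [5, 2]]
... * rho(b) = [[0, -1], [1, 1]]  ->  [[5, -8], [2, -3]]
... * rho(a^-1) = [[-5, -2], [18, 7]]  ->  [[-169, -66], [-64, -25]]
... * rho(a^-1) = [[-5, -2], [18, 7]]  ->  [[-343, -124], [-130, -47]]
... * rho(b^-1) = [[1, 1], [-1, 0]]  ->  [[-219, -343], [-83, -130]]
... * rho(a) = [[7, 2], [-18, -5]]  ->  [[4641, 1277], [1759, 484]]
... * rho(b^-1) = [[1, 1], [-1, 0]]  ->  [[3364, 4641], [1275, 1759]]
... * rho(a^-1) = [[-5, -2], [18, 7]]  ->  [[66718, 25759], [25287, 9763]]
... * rho(a^-1) = [[-5, -2], [18, 7]]  ->  [[130072, 46877], [49299, 17767]]
... * rho(a^-1) = [[-5, -2], [18, 7]]  ->  [[193426, 67995], [73311, 25771]]
tr = 193426 + 25771 = 219197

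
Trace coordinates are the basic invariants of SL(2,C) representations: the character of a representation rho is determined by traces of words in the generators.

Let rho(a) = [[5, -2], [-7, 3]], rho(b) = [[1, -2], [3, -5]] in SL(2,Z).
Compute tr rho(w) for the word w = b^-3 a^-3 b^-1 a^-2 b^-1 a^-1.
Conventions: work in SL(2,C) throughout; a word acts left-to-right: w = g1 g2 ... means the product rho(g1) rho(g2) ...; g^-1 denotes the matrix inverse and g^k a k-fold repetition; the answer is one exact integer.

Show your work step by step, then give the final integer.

12772

rho(b^-1) = [[-5, 2], [-3, 1]]
... * rho(b^-1) = [[-5, 2], [-3, 1]]  ->  [[19, -8], [12, -5]]
... * rho(b^-1) = [[-5, 2], [-3, 1]]  ->  [[-71, 30], [-45, 19]]
... * rho(a^-1) = [[3, 2], [7, 5]]  ->  [[-3, 8], [-2, 5]]
... * rho(a^-1) = [[3, 2], [7, 5]]  ->  [[47, 34], [29, 21]]
... * rho(a^-1) = [[3, 2], [7, 5]]  ->  [[379, 264], [234, 163]]
... * rho(b^-1) = [[-5, 2], [-3, 1]]  ->  [[-2687, 1022], [-1659, 631]]
... * rho(a^-1) = [[3, 2], [7, 5]]  ->  [[-907, -264], [-560, -163]]
... * rho(a^-1) = [[3, 2], [7, 5]]  ->  [[-4569, -3134], [-2821, -1935]]
... * rho(b^-1) = [[-5, 2], [-3, 1]]  ->  [[32247, -12272], [19910, -7577]]
... * rho(a^-1) = [[3, 2], [7, 5]]  ->  [[10837, 3134], [6691, 1935]]
tr = 10837 + 1935 = 12772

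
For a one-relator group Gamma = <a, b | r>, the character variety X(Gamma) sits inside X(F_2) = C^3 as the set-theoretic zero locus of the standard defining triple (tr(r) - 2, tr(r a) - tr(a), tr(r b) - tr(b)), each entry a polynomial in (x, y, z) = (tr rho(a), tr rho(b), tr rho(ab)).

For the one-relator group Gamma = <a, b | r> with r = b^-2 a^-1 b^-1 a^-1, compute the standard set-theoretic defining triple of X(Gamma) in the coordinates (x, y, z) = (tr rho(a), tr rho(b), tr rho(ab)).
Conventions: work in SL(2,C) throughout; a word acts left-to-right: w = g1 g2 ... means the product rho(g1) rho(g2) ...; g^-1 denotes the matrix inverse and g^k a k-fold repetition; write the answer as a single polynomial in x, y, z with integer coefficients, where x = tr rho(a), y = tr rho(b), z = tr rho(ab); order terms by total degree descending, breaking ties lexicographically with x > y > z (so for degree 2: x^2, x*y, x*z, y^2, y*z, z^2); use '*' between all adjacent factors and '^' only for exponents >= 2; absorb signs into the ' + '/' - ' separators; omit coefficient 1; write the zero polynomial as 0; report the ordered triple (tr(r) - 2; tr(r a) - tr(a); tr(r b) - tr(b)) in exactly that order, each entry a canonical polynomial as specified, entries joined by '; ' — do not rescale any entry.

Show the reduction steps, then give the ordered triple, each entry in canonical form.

tr(a^-1) = tr(a) = x
tr(a^-2) = tr(a^-1) tr(a) - tr(1) = x^2 - 2
tr(a^-1 b) = tr(b) tr(a) - tr(b a) = x*y - z
so tr(a^-2 b) = tr(a^-1 b) tr(a) - tr(a^-1 b a) = x^2*y - x*z - y
tr(a^-1 b^-1 a^-1) = tr(a^-2) tr(b) - tr(a^-2 b) = x*z - y
tr(b a b) = tr(b) tr(a b) - tr(a) = y*z - x
tr(b a b a) = tr(a b) tr(a b) - tr(1) = z^2 - 2
reduce: tr(a b a^-1 b) = tr(b a b) tr(a) - tr(b a b a) = x*y*z - x^2 - z^2 + 2
tr(b a^-1 b^-1 a) = tr(a b a^-1) tr(b) - tr(a b a^-1 b) = -x*y*z + x^2 + y^2 + z^2 - 2
reduce: tr(a^-1 b^-1 a^-1 b) = tr(b a^-1 b^-1) tr(a) - tr(b a^-1 b^-1 a) = x*y*z - y^2 - z^2 + 2
so tr(a^-1 b^-1 a^-1 b^-1) = tr(a^-1 b^-1 a^-1) tr(b) - tr(a^-1 b^-1 a^-1 b) = z^2 - 2
tr(b^-2 a^-1 b^-1 a^-1) = tr(a^-1 b^-1 a^-1 b^-1) tr(b) - tr(a^-1 b^-1 a^-1) = y*z^2 - x*z - y
so tr(b^-2 a^-1 b^-1) = tr(a^-1 b^-2) tr(b) - tr(a^-1 b^-1) = y^2*z - x*y - z
assemble the triple (tr(r) - 2; tr(r a) - x; tr(r b) - y)

y*z^2 - x*z - y - 2; y^2*z - x*y - x - z; z^2 - y - 2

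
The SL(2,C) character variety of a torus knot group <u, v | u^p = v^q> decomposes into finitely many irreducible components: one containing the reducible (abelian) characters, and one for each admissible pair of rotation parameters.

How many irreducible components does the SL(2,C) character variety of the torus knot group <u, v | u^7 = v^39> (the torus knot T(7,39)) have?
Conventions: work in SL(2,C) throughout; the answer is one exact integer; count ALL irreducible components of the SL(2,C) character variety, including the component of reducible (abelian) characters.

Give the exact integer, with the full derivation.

115

Gamma = < u, v | u^7 = v^39 > (torus knot T(7,39)); the central element u^7 = v^39 acts as +I or -I in any irreducible SL(2,C) representation.
This locks tr(u) to 2*cos(pi*alpha/7), alpha in 1..6, and tr(v) to 2*cos(pi*beta/39), beta in 1..38, on each component of irreducible characters.
Consistency of u^7 = (-1)^alpha I with v^39 = (-1)^beta I forces alpha = beta (mod 2).
Counting: 3 odd alphas x 19 odd betas + 3 even alphas x 19 even betas = 57 + 57 = 114.
Total: 114 irreducible-character components + 1 reducible (abelian) component = 115.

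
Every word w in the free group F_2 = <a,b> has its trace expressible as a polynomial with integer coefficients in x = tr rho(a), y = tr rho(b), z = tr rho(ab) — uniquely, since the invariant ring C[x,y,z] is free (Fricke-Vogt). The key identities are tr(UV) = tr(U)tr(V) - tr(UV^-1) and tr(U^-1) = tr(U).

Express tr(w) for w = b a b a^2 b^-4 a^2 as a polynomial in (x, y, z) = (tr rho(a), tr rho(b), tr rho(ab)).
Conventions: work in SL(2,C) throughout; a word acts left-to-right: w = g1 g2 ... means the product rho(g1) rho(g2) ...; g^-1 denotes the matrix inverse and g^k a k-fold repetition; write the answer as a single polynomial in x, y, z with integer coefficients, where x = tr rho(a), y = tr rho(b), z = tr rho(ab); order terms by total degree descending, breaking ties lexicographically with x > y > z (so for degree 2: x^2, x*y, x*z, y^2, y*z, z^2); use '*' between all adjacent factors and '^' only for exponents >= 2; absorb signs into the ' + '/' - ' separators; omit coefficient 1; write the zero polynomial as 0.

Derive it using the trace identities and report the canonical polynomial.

tr(b a b a) = tr(a b)*tr(a b) - tr(1)   [split at a repeated a] = z^2 - 2
tr(b a b) = tr(b)*tr(a b) - tr(a)   [square of b] = y*z - x
apply: tr(b a b a^2) = tr(a)*tr(b a b a) - tr(b a b)   [square of a] = x*z^2 - y*z - x
tr(a^2 b a b a) = tr(a)*tr(b a b a^2) - tr(b a b a)   [square of a] = x^2*z^2 - x*y*z - x^2 - z^2 + 2
tr(a^2 b a b a^2) = tr(a)*tr(a^2 b a b a) - tr(a^2 b a b)   [square of a] = x^3*z^2 - x^2*y*z - x^3 - 2*x*z^2 + y*z + 3*x
tr(b a b a b a) = tr(b a b a)*tr(b a) - tr(a b)   [split at a repeated b] = z^3 - 3*z
tr(a b a) = tr(a)*tr(b a) - tr(b)   [square of a] = x*z - y
tr(b a b a b) = tr(b)*tr(a b a b) - tr(a b a)   [square of b] = y*z^2 - x*z - y
apply: tr(b a b a^2 b a) = tr(a)*tr(b a b a b a) - tr(b a b a b)   [square of a] = x*z^3 - y*z^2 - 2*x*z + y
tr(b^2 a b) = tr(b)*tr(a b^2) - tr(a b)   [square of b] = y^2*z - x*y - z
use: tr(b a b a^2 b) = tr(a)*tr(b^2 a b a) - tr(b^2 a b)   [square of a] = x*y*z^2 - x^2*z - y^2*z + z
use: tr(a^2 b a b a^2 b) = tr(a)*tr(b a b a^2 b a) - tr(b a b a^2 b)   [square of a] = x^2*z^3 - 2*x*y*z^2 - x^2*z + y^2*z + x*y - z
tr(b^-1 a^2 b a b a^2) = tr(a^2 b a b a^2)*tr(b) - tr(a^2 b a b a^2 b)   [inverse elimination on b] = x^3*y*z^2 - x^2*y^2*z - x^2*z^3 - x^3*y + x^2*z + 2*x*y + z
tr(b^-2 a^2 b a b a^2) = tr(b^-1 a^2 b a b a^2)*tr(b) - tr(b^-1 a^2 b a b a^2 b)   [inverse elimination on b] = x^3*y^2*z^2 - x^2*y^3*z - x^2*y*z^3 - x^3*y^2 - x^3*z^2 + 2*x^2*y*z + x^3 + 2*x*y^2 + 2*x*z^2 - 3*x
tr(b^-1 a^2 b a b a^2 b^-2) = tr(b^-2 a^2 b a b a^2)*tr(b) - tr(b^-2 a^2 b a b a^2 b)   [inverse elimination on b] = x^3*y^3*z^2 - x^2*y^4*z - x^2*y^2*z^3 - x^3*y^3 - 2*x^3*y*z^2 + 3*x^2*y^2*z + x^2*z^3 + 2*x^3*y + 2*x*y^3 + 2*x*y*z^2 - x^2*z - 5*x*y - z
use: tr(b a b a^2 b^-4 a^2) = tr(b^-1 a^2 b a b a^2 b^-2)*tr(b) - tr(b^-1 a^2 b a b a^2 b^-1)   [inverse elimination on b] = x^3*y^4*z^2 - x^2*y^5*z - x^2*y^3*z^3 - x^3*y^4 - 3*x^3*y^2*z^2 + 4*x^2*y^3*z + 2*x^2*y*z^3 + 3*x^3*y^2 + x^3*z^2 + 2*x*y^4 + 2*x*y^2*z^2 - 3*x^2*y*z - x^3 - 7*x*y^2 - 2*x*z^2 - y*z + 3*x

x^3*y^4*z^2 - x^2*y^5*z - x^2*y^3*z^3 - x^3*y^4 - 3*x^3*y^2*z^2 + 4*x^2*y^3*z + 2*x^2*y*z^3 + 3*x^3*y^2 + x^3*z^2 + 2*x*y^4 + 2*x*y^2*z^2 - 3*x^2*y*z - x^3 - 7*x*y^2 - 2*x*z^2 - y*z + 3*x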